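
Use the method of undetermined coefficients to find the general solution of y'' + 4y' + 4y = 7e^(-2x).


Characteristic polynomial (r + 2)² = 0; repeated root r = -2.
y_h = (C₁ + C₂x)e^(-2x). Forcing matches the repeated root (resonance), so try y_p = Ax² e^(-2x).
Substitute and solve for A: 2A = 7, so A = 7/2.
General solution: y = (C₁ + C₂x + (7/2)x²)e^(-2x).


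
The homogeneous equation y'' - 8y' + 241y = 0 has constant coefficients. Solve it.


Characteristic equation: r² - 8r + 241 = 0.
Discriminant is negative; roots r = 4 ± 15i (complex conjugate pair).
General solution uses e^(α x)(C₁ cos(β x) + C₂ sin(β x)): y = e^(4x)(C₁cos(15x) + C₂sin(15x)).


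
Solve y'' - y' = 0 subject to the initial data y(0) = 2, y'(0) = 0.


Characteristic roots of r² - r = 0 are 1, 0.
General solution y = c₁ e^(x) + c₂.
Apply y(0) = 2: c₁ + c₂ = 2. Apply y'(0) = 0: 1 c₁ + 0 c₂ = 0.
Solve: c₁ = 0, c₂ = 2.
Particular solution: y = 0e^(x) + 2.


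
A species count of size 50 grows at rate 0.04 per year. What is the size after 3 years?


The ODE dP/dt = 0.04P has solution P(t) = P(0)e^(0.04t).
Substitute P(0) = 50 and t = 3: P(3) = 50 e^(0.12) ≈ 56.


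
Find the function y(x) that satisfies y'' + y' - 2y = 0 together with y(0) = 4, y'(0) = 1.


Characteristic roots of r² + r - 2 = 0 are 1, -2.
General solution y = c₁ e^(x) + c₂ e^(-2x).
Apply y(0) = 4: c₁ + c₂ = 4. Apply y'(0) = 1: 1 c₁ - 2 c₂ = 1.
Solve: c₁ = 3, c₂ = 1.
Particular solution: y = 3e^(x) + e^(-2x).


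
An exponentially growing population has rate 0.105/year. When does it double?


Exponential growth: P(t) = P₀ e^(0.105t). Set P(t)/P₀ = 2: e^(0.105t) = 2.
Solve: t = ln(2)/0.105 ≈ 6.60 years.


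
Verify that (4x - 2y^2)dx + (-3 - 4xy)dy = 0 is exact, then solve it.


Check exactness: ∂M/∂y = -4y and ∂N/∂x = -4y; equal, so the equation is exact.
Integrate M with respect to x (treating y as constant): ∫M dx = 2x^2 - 2xy^2 + h(y).
Differentiate w.r.t. y and set equal to N: the x-dependent terms already match, leaving h'(y) = -3. Integrate: h(y) = -3y.
So F(x,y) = 2x^2 - 3y - 2xy^2.
General solution: 2x^2 - 3y - 2xy^2 = C.


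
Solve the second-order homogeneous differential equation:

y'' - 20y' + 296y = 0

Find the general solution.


Characteristic equation: r² - 20r + 296 = 0.
Discriminant is negative; roots r = 10 ± 14i (complex conjugate pair).
General solution uses e^(α x)(C₁ cos(β x) + C₂ sin(β x)): y = e^(10x)(C₁cos(14x) + C₂sin(14x)).


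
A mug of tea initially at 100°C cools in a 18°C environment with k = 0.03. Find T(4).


Newton's law: dT/dt = -k(T - T_a) has solution T(t) = T_a + (T₀ - T_a)e^(-kt).
Plug in T_a = 18, T₀ = 100, k = 0.03, t = 4: T(4) = 18 + (82)e^(-0.12) ≈ 90.7°C.


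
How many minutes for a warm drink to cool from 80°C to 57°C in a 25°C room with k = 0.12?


From T(t) = T_a + (T₀ - T_a)e^(-kt), set T(t) = 57:
(57 - 25) / (80 - 25) = e^(-0.12t), so t = -ln(0.582)/0.12 ≈ 4.5 minutes.


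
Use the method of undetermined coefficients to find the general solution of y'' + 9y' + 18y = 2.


Characteristic roots of r² + 9r + 18 = 0 are -6, -3.
y_h = C₁e^(-6x) + C₂e^(-3x).
Constant forcing; try y_p = A. Then 18A = 2 ⇒ A = 1/9.
General solution: y = C₁e^(-6x) + C₂e^(-3x) + 1/9.


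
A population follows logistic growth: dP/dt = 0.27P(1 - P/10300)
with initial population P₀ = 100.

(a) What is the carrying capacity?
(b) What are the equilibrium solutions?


Logistic ODE dP/dt = 0.27P(1 - P/10300) has equilibria where dP/dt = 0, i.e. P = 0 or P = 10300.
The coefficient (1 - P/K) = 0 when P = K, identifying K = 10300 as the carrying capacity.
(a) K = 10300; (b) equilibria P = 0 and P = 10300.


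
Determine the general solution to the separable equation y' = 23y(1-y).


Separate: dy/[y(1-y)] = 23 dx.
Partial fractions: 1/[y(1-y)] = 1/y + 1/(1-y).
Integrate: ln|y/(1-y)| = 23x + C₀.
Solve for y: y = 1/(1 + Ce^(-23x)).


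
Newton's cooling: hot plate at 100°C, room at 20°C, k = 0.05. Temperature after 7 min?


Newton's law: dT/dt = -k(T - T_a) has solution T(t) = T_a + (T₀ - T_a)e^(-kt).
Plug in T_a = 20, T₀ = 100, k = 0.05, t = 7: T(7) = 20 + (80)e^(-0.35) ≈ 76.4°C.


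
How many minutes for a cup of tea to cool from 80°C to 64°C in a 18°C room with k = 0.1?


From T(t) = T_a + (T₀ - T_a)e^(-kt), set T(t) = 64:
(64 - 18) / (80 - 18) = e^(-0.1t), so t = -ln(0.742)/0.1 ≈ 3.0 minutes.


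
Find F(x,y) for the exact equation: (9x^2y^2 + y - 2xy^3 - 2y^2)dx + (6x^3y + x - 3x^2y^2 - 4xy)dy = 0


Check exactness: ∂M/∂y = 18x^2y + 1 - 6xy^2 - 4y and ∂N/∂x = 18x^2y + 1 - 6xy^2 - 4y; equal, so the equation is exact.
Integrate M with respect to x (treating y as constant): ∫M dx = 3x^3y^2 + xy - x^2y^3 - 2xy^2 + h(y).
Differentiate w.r.t. y and set equal to N: all terms match, so h'(y) = 0 and h is a constant absorbed into C.
General solution: 3x^3y^2 + xy - x^2y^3 - 2xy^2 = C.


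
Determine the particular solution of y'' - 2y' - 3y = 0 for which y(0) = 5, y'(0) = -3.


Characteristic roots of r² - 2r - 3 = 0 are 3, -1.
General solution y = c₁ e^(3x) + c₂ e^(-x).
Apply y(0) = 5: c₁ + c₂ = 5. Apply y'(0) = -3: 3 c₁ - 1 c₂ = -3.
Solve: c₁ = 1/2, c₂ = 9/2.
Particular solution: y = (1/2)e^(3x) + (9/2)e^(-x).


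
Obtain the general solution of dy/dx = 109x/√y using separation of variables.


Separate: √y dy = 109x dx.
Integrate: (2/3)y^(3/2) = (109/2)x² + C.


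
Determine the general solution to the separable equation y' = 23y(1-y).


Separate: dy/[y(1-y)] = 23 dx.
Partial fractions: 1/[y(1-y)] = 1/y + 1/(1-y).
Integrate: ln|y/(1-y)| = 23x + C₀.
Solve for y: y = 1/(1 + Ce^(-23x)).


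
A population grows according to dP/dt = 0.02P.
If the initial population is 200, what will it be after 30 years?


The ODE dP/dt = 0.02P has solution P(t) = P(0)e^(0.02t).
Substitute P(0) = 200 and t = 30: P(30) = 200 e^(0.60) ≈ 364.


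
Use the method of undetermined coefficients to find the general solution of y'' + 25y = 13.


Homogeneous part: r² + 25 = 0 ⇒ r = ±5i, so y_h = C₁cos(5x) + C₂sin(5x).
Try constant y_p = A; plug in: 25A = 13 ⇒ A = 13/25.
General solution: y = C₁cos(5x) + C₂sin(5x) + 13/25.


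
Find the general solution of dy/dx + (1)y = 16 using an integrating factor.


P(x) = 1, Q(x) = 16; integrating factor μ = e^(x).
(μ y)' = 16e^(x) ⇒ μ y = 16e^(x) + C.
Divide by μ: y = 16 + Ce^(-x).


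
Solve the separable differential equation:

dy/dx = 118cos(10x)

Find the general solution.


g(y) = 1, so integrate directly: y = ∫ 118cos(10x) dx = (59/5)sin(10x) + C.


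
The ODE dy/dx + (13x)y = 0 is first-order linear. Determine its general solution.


P(x) = 13x ⇒ μ = e^((13/2)x²).
Q(x) = 0 so μ y is constant: y = Ce^(-(13/2)x²).


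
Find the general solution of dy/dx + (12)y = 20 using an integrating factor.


P(x) = 12, Q(x) = 20; integrating factor μ = e^(12x).
(μ y)' = 20e^(12x) ⇒ μ y = (5/3)e^(12x) + C.
Divide by μ: y = 5/3 + Ce^(-12x).


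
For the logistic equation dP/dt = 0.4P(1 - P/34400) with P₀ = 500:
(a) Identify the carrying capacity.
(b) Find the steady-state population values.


Logistic ODE dP/dt = 0.4P(1 - P/34400) has equilibria where dP/dt = 0, i.e. P = 0 or P = 34400.
The coefficient (1 - P/K) = 0 when P = K, identifying K = 34400 as the carrying capacity.
(a) K = 34400; (b) equilibria P = 0 and P = 34400.


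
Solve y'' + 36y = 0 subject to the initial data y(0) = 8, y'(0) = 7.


Characteristic roots of r² + 36 = 0 are ±6i, so y = C₁cos(6x) + C₂sin(6x).
Apply y(0) = 8: C₁ = 8. Differentiate and apply y'(0) = 7: 6·C₂ = 7, so C₂ = 7/6.
Particular solution: y = 8cos(6x) + (7/6)sin(6x).


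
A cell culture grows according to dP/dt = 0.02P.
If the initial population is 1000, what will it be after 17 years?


The ODE dP/dt = 0.02P has solution P(t) = P(0)e^(0.02t).
Substitute P(0) = 1000 and t = 17: P(17) = 1000 e^(0.34) ≈ 1405.


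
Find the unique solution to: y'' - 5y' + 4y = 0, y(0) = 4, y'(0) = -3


Characteristic roots of r² - 5r + 4 = 0 are 4, 1.
General solution y = c₁ e^(4x) + c₂ e^(x).
Apply y(0) = 4: c₁ + c₂ = 4. Apply y'(0) = -3: 4 c₁ + 1 c₂ = -3.
Solve: c₁ = -7/3, c₂ = 19/3.
Particular solution: y = -(7/3)e^(4x) + (19/3)e^(x).


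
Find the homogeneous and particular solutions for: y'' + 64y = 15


Homogeneous part: r² + 64 = 0 ⇒ r = ±8i, so y_h = C₁cos(8x) + C₂sin(8x).
Try constant y_p = A; plug in: 64A = 15 ⇒ A = 15/64.
General solution: y = C₁cos(8x) + C₂sin(8x) + 15/64.


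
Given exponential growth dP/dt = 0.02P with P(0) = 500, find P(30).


The ODE dP/dt = 0.02P has solution P(t) = P(0)e^(0.02t).
Substitute P(0) = 500 and t = 30: P(30) = 500 e^(0.60) ≈ 911.


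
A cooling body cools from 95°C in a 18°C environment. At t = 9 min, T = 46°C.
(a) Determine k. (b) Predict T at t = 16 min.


Newton's law: T(t) = T_a + (T₀ - T_a)e^(-kt).
(a) Use T(9) = 46: (46 - 18)/(95 - 18) = e^(-k·9), so k = -ln(0.364)/9 ≈ 0.1124.
(b) Apply k to t = 16: T(16) = 18 + (77)e^(-1.798) ≈ 30.7°C.


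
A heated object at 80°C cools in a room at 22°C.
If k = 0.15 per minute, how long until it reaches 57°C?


From T(t) = T_a + (T₀ - T_a)e^(-kt), set T(t) = 57:
(57 - 22) / (80 - 22) = e^(-0.15t), so t = -ln(0.603)/0.15 ≈ 3.4 minutes.


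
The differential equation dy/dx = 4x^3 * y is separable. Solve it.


Separate variables: dy/y = 4x^3 dx.
Integrate: ln|y| = x^4 + C₀.
Exponentiate: y = Ce^(x^4).


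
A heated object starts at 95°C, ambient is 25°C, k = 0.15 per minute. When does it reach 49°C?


From T(t) = T_a + (T₀ - T_a)e^(-kt), set T(t) = 49:
(49 - 25) / (95 - 25) = e^(-0.15t), so t = -ln(0.343)/0.15 ≈ 7.1 minutes.


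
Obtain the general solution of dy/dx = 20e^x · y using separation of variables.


Separate variables: dy/y = 20e^x dx.
Integrate: ln|y| = 20e^x + C₀.
Exponentiate: y = Ce^(20e^x).


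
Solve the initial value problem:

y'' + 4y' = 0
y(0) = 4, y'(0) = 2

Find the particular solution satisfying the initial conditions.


Characteristic roots of r² + 4r = 0 are 0, -4.
General solution y = c₁ + c₂ e^(-4x).
Apply y(0) = 4: c₁ + c₂ = 4. Apply y'(0) = 2: 0 c₁ - 4 c₂ = 2.
Solve: c₁ = 9/2, c₂ = -1/2.
Particular solution: y = 9/2 - (1/2)e^(-4x).


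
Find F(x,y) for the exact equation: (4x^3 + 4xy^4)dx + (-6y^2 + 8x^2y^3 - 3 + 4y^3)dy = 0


Check exactness: ∂M/∂y = 16xy^3 and ∂N/∂x = 16xy^3; equal, so the equation is exact.
Integrate M with respect to x (treating y as constant): ∫M dx = x^4 + 2x^2y^4 + h(y).
Differentiate w.r.t. y and set equal to N: the x-dependent terms already match, leaving h'(y) = -6y^2 - 3 + 4y^3. Integrate: h(y) = -2y^3 - 3y + y^4.
So F(x,y) = -2y^3 + x^4 + 2x^2y^4 - 3y + y^4.
General solution: -2y^3 + x^4 + 2x^2y^4 - 3y + y^4 = C.


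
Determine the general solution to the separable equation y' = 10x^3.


Integrate both sides with respect to x: y = ∫ 10x^3 dx = (5/2)x^4 + C.


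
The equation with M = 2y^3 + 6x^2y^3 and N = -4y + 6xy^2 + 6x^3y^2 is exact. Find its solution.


Check exactness: ∂M/∂y = 6y^2 + 18x^2y^2 and ∂N/∂x = 6y^2 + 18x^2y^2; equal, so the equation is exact.
Integrate M with respect to x (treating y as constant): ∫M dx = 2xy^3 + 2x^3y^3 + h(y).
Differentiate w.r.t. y and set equal to N: the x-dependent terms already match, leaving h'(y) = -4y. Integrate: h(y) = -2y^2.
So F(x,y) = -2y^2 + 2xy^3 + 2x^3y^3.
General solution: -2y^2 + 2xy^3 + 2x^3y^3 = C.


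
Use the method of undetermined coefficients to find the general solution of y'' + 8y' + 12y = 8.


Characteristic roots of r² + 8r + 12 = 0 are -2, -6.
y_h = C₁e^(-2x) + C₂e^(-6x).
Constant forcing; try y_p = A. Then 12A = 8 ⇒ A = 2/3.
General solution: y = C₁e^(-2x) + C₂e^(-6x) + 2/3.


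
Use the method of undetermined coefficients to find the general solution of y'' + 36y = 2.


Homogeneous part: r² + 36 = 0 ⇒ r = ±6i, so y_h = C₁cos(6x) + C₂sin(6x).
Try constant y_p = A; plug in: 36A = 2 ⇒ A = 1/18.
General solution: y = C₁cos(6x) + C₂sin(6x) + 1/18.


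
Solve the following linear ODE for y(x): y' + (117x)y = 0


P(x) = 117x ⇒ μ = e^((117/2)x²).
Q(x) = 0 so μ y is constant: y = Ce^(-(117/2)x²).


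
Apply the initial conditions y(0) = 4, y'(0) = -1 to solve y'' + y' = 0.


Characteristic roots of r² + r = 0 are 0, -1.
General solution y = c₁ + c₂ e^(-x).
Apply y(0) = 4: c₁ + c₂ = 4. Apply y'(0) = -1: 0 c₁ - 1 c₂ = -1.
Solve: c₁ = 3, c₂ = 1.
Particular solution: y = 3 + e^(-x).


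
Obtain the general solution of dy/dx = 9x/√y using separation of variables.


Separate: √y dy = 9x dx.
Integrate: (2/3)y^(3/2) = (9/2)x² + C.


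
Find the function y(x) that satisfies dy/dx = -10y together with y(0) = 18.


General solution of y' = -10y is y = Ce^(-10x).
Apply y(0) = 18: C = 18.
Particular solution: y = 18e^(-10x).


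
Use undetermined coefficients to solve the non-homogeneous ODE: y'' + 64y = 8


Homogeneous part: r² + 64 = 0 ⇒ r = ±8i, so y_h = C₁cos(8x) + C₂sin(8x).
Try constant y_p = A; plug in: 64A = 8 ⇒ A = 1/8.
General solution: y = C₁cos(8x) + C₂sin(8x) + 1/8.


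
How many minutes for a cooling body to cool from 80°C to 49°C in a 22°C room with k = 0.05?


From T(t) = T_a + (T₀ - T_a)e^(-kt), set T(t) = 49:
(49 - 22) / (80 - 22) = e^(-0.05t), so t = -ln(0.466)/0.05 ≈ 15.3 minutes.


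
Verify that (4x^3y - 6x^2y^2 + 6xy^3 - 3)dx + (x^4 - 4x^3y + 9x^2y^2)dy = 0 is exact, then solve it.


Check exactness: ∂M/∂y = 4x^3 - 12x^2y + 18xy^2 and ∂N/∂x = 4x^3 - 12x^2y + 18xy^2; equal, so the equation is exact.
Integrate M with respect to x (treating y as constant): ∫M dx = x^4y - 2x^3y^2 + 3x^2y^3 - 3x + h(y).
Differentiate w.r.t. y and set equal to N: all terms match, so h'(y) = 0 and h is a constant absorbed into C.
General solution: x^4y - 2x^3y^2 + 3x^2y^3 - 3x = C.


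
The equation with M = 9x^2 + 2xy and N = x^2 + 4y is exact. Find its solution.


Check exactness: ∂M/∂y = 2x and ∂N/∂x = 2x; equal, so the equation is exact.
Integrate M with respect to x (treating y as constant): ∫M dx = 3x^3 + x^2y + h(y).
Differentiate w.r.t. y and set equal to N: the x-dependent terms already match, leaving h'(y) = 4y. Integrate: h(y) = 2y^2.
So F(x,y) = 3x^3 + x^2y + 2y^2.
General solution: 3x^3 + x^2y + 2y^2 = C.


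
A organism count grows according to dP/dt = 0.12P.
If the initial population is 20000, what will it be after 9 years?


The ODE dP/dt = 0.12P has solution P(t) = P(0)e^(0.12t).
Substitute P(0) = 20000 and t = 9: P(9) = 20000 e^(1.08) ≈ 58894.


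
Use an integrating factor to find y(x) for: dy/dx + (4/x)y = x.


P(x) = 4/x ⇒ μ = x^4.
(x^4 y)' = x^5 ⇒ x^4 y = x^6/(6) + C.
Solve for y: y = (1/6)x^2 + C/x^4.


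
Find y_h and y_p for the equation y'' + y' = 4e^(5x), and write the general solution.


Characteristic roots of r² + r = 0 are -1, 0.
y_h = C₁e^(-x) + C₂.
Forcing exponent 5 is not a characteristic root; try y_p = Ae^(5x).
Substitute: A·(25 + (1)·5 + (0)) = A·30 = 4, so A = 2/15.
General solution: y = C₁e^(-x) + C₂ + (2/15)e^(5x).


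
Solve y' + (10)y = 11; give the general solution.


P(x) = 10, Q(x) = 11; integrating factor μ = e^(10x).
(μ y)' = 11e^(10x) ⇒ μ y = (11/10)e^(10x) + C.
Divide by μ: y = 11/10 + Ce^(-10x).


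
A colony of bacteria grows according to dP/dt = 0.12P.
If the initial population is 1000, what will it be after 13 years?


The ODE dP/dt = 0.12P has solution P(t) = P(0)e^(0.12t).
Substitute P(0) = 1000 and t = 13: P(13) = 1000 e^(1.56) ≈ 4759.


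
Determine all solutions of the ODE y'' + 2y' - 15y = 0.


Characteristic equation: r² + 2r - 15 = 0.
Factor: (r + 5)(r - 3) = 0 ⇒ r = -5, 3 (distinct real).
General solution: y = C₁e^(-5x) + C₂e^(3x).


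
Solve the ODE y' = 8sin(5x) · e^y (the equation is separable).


Separate: e^(-y) dy = 8sin(5x) dx.
Integrate: -e^(-y) = -(8/5)cos(5x) + C₀.
Rearrange: e^(-y) = (8/5)cos(5x) + C.


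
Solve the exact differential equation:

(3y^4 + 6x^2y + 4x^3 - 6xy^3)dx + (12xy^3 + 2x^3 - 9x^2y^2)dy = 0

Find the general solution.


Check exactness: ∂M/∂y = 12y^3 + 6x^2 - 18xy^2 and ∂N/∂x = 12y^3 + 6x^2 - 18xy^2; equal, so the equation is exact.
Integrate M with respect to x (treating y as constant): ∫M dx = 3xy^4 + 2x^3y + x^4 - 3x^2y^3 + h(y).
Differentiate w.r.t. y and set equal to N: all terms match, so h'(y) = 0 and h is a constant absorbed into C.
General solution: 3xy^4 + 2x^3y + x^4 - 3x^2y^3 = C.


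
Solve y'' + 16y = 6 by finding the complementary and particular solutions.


Homogeneous part: r² + 16 = 0 ⇒ r = ±4i, so y_h = C₁cos(4x) + C₂sin(4x).
Try constant y_p = A; plug in: 16A = 6 ⇒ A = 3/8.
General solution: y = C₁cos(4x) + C₂sin(4x) + 3/8.


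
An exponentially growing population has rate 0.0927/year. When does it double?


Exponential growth: P(t) = P₀ e^(0.0927t). Set P(t)/P₀ = 2: e^(0.0927t) = 2.
Solve: t = ln(2)/0.0927 ≈ 7.48 years.


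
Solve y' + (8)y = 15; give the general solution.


P(x) = 8, Q(x) = 15; integrating factor μ = e^(8x).
(μ y)' = 15e^(8x) ⇒ μ y = (15/8)e^(8x) + C.
Divide by μ: y = 15/8 + Ce^(-8x).


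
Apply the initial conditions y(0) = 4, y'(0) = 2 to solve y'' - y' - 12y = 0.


Characteristic roots of r² - r - 12 = 0 are 4, -3.
General solution y = c₁ e^(4x) + c₂ e^(-3x).
Apply y(0) = 4: c₁ + c₂ = 4. Apply y'(0) = 2: 4 c₁ - 3 c₂ = 2.
Solve: c₁ = 2, c₂ = 2.
Particular solution: y = 2e^(4x) + 2e^(-3x).


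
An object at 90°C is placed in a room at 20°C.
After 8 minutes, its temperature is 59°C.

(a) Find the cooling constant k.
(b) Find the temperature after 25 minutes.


Newton's law: T(t) = T_a + (T₀ - T_a)e^(-kt).
(a) Use T(8) = 59: (59 - 20)/(90 - 20) = e^(-k·8), so k = -ln(0.557)/8 ≈ 0.0731.
(b) Apply k to t = 25: T(25) = 20 + (70)e^(-1.828) ≈ 31.3°C.


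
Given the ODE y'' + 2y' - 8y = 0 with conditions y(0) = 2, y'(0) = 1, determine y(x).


Characteristic roots of r² + 2r - 8 = 0 are -4, 2.
General solution y = c₁ e^(-4x) + c₂ e^(2x).
Apply y(0) = 2: c₁ + c₂ = 2. Apply y'(0) = 1: -4 c₁ + 2 c₂ = 1.
Solve: c₁ = 1/2, c₂ = 3/2.
Particular solution: y = (1/2)e^(-4x) + (3/2)e^(2x).


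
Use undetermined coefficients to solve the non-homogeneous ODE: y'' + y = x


Homogeneous: r² + 1 = 0 ⇒ r = ±1i, y_h = C₁cos(x) + C₂sin(x).
Polynomial forcing; try y_p = Ax + B. Then y_p'' + 1 y_p = 1(Ax + B) = x, so B = 0 and A = 1.
General solution: y = C₁cos(x) + C₂sin(x) + x.


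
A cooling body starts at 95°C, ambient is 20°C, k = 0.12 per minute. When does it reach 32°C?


From T(t) = T_a + (T₀ - T_a)e^(-kt), set T(t) = 32:
(32 - 20) / (95 - 20) = e^(-0.12t), so t = -ln(0.160)/0.12 ≈ 15.3 minutes.


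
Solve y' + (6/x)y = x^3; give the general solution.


P(x) = 6/x ⇒ μ = x^6.
(x^6 y)' = x^9 ⇒ x^6 y = x^10/(10) + C.
Solve for y: y = (1/10)x^4 + C/x^6.


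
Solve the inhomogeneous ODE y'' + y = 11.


Homogeneous part: r² + 1 = 0 ⇒ r = ±1i, so y_h = C₁cos(x) + C₂sin(x).
Try constant y_p = A; plug in: 1A = 11 ⇒ A = 11.
General solution: y = C₁cos(x) + C₂sin(x) + 11.


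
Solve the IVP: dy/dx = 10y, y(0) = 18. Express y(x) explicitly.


General solution of y' = 10y is y = Ce^(10x).
Apply y(0) = 18: C = 18.
Particular solution: y = 18e^(10x).


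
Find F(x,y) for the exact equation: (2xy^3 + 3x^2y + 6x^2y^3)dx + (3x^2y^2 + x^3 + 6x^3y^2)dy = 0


Check exactness: ∂M/∂y = 6xy^2 + 3x^2 + 18x^2y^2 and ∂N/∂x = 6xy^2 + 3x^2 + 18x^2y^2; equal, so the equation is exact.
Integrate M with respect to x (treating y as constant): ∫M dx = x^2y^3 + x^3y + 2x^3y^3 + h(y).
Differentiate w.r.t. y and set equal to N: all terms match, so h'(y) = 0 and h is a constant absorbed into C.
General solution: x^2y^3 + x^3y + 2x^3y^3 = C.


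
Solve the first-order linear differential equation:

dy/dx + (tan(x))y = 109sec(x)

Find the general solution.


P(x) = tan(x) ⇒ μ = e^(∫tan(x)dx) = sec(x).
(sec(x) y)' = 109sec²(x) ⇒ sec(x) y = 109tan(x) + C.
Multiply by cos(x): y = 109sin(x) + C·cos(x).


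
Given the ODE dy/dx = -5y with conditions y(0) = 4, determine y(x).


General solution of y' = -5y is y = Ce^(-5x).
Apply y(0) = 4: C = 4.
Particular solution: y = 4e^(-5x).


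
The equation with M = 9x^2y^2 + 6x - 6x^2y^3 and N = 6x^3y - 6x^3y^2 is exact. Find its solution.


Check exactness: ∂M/∂y = 18x^2y - 18x^2y^2 and ∂N/∂x = 18x^2y - 18x^2y^2; equal, so the equation is exact.
Integrate M with respect to x (treating y as constant): ∫M dx = 3x^3y^2 + 3x^2 - 2x^3y^3 + h(y).
Differentiate w.r.t. y and set equal to N: all terms match, so h'(y) = 0 and h is a constant absorbed into C.
General solution: 3x^3y^2 + 3x^2 - 2x^3y^3 = C.


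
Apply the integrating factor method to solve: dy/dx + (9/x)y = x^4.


P(x) = 9/x ⇒ μ = x^9.
(x^9 y)' = x^9·x^4 = x^13.
Integrate: x^9 y = x^14/(14) + C.
Solve for y: y = (1/14)x^5 + C/x^9.


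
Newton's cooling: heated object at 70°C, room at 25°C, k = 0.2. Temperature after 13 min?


Newton's law: dT/dt = -k(T - T_a) has solution T(t) = T_a + (T₀ - T_a)e^(-kt).
Plug in T_a = 25, T₀ = 70, k = 0.2, t = 13: T(13) = 25 + (45)e^(-2.60) ≈ 28.3°C.


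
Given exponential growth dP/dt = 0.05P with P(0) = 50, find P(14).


The ODE dP/dt = 0.05P has solution P(t) = P(0)e^(0.05t).
Substitute P(0) = 50 and t = 14: P(14) = 50 e^(0.70) ≈ 101.


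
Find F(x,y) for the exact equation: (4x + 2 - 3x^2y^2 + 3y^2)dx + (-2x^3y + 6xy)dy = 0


Check exactness: ∂M/∂y = -6x^2y + 6y and ∂N/∂x = -6x^2y + 6y; equal, so the equation is exact.
Integrate M with respect to x (treating y as constant): ∫M dx = 2x^2 + 2x - x^3y^2 + 3xy^2 + h(y).
Differentiate w.r.t. y and set equal to N: all terms match, so h'(y) = 0 and h is a constant absorbed into C.
General solution: 2x^2 + 2x - x^3y^2 + 3xy^2 = C.


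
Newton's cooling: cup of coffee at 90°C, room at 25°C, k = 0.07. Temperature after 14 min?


Newton's law: dT/dt = -k(T - T_a) has solution T(t) = T_a + (T₀ - T_a)e^(-kt).
Plug in T_a = 25, T₀ = 90, k = 0.07, t = 14: T(14) = 25 + (65)e^(-0.98) ≈ 49.4°C.


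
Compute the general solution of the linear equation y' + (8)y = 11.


P(x) = 8, Q(x) = 11; integrating factor μ = e^(8x).
(μ y)' = 11e^(8x) ⇒ μ y = (11/8)e^(8x) + C.
Divide by μ: y = 11/8 + Ce^(-8x).


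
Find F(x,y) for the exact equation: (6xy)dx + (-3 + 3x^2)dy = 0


Check exactness: ∂M/∂y = 6x and ∂N/∂x = 6x; equal, so the equation is exact.
Integrate M with respect to x (treating y as constant): ∫M dx = 3x^2y + h(y).
Differentiate w.r.t. y and set equal to N: the x-dependent terms already match, leaving h'(y) = -3. Integrate: h(y) = -3y.
So F(x,y) = -3y + 3x^2y.
General solution: -3y + 3x^2y = C.


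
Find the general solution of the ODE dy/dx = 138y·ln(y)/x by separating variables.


Separate: dy/[y ln(y)] = 138 dx/x.
Substitute u = ln(y): du/u = 138 dx/x.
Integrate: ln|ln(y)| = 138ln|x| + C₀, hence ln(y) = C·x^138.


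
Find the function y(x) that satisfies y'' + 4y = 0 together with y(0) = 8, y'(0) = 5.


Characteristic roots of r² + 4 = 0 are ±2i, so y = C₁cos(2x) + C₂sin(2x).
Apply y(0) = 8: C₁ = 8. Differentiate and apply y'(0) = 5: 2·C₂ = 5, so C₂ = 5/2.
Particular solution: y = 8cos(2x) + (5/2)sin(2x).


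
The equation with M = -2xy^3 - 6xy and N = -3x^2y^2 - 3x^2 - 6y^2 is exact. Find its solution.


Check exactness: ∂M/∂y = -6xy^2 - 6x and ∂N/∂x = -6xy^2 - 6x; equal, so the equation is exact.
Integrate M with respect to x (treating y as constant): ∫M dx = -x^2y^3 - 3x^2y + h(y).
Differentiate w.r.t. y and set equal to N: the x-dependent terms already match, leaving h'(y) = -6y^2. Integrate: h(y) = -2y^3.
So F(x,y) = -x^2y^3 - 3x^2y - 2y^3.
General solution: -x^2y^3 - 3x^2y - 2y^3 = C.


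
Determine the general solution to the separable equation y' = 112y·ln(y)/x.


Separate: dy/[y ln(y)] = 112 dx/x.
Substitute u = ln(y): du/u = 112 dx/x.
Integrate: ln|ln(y)| = 112ln|x| + C₀, hence ln(y) = C·x^112.


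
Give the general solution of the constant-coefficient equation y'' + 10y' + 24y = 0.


Characteristic equation: r² + 10r + 24 = 0.
Factor: (r + 4)(r + 6) = 0 ⇒ r = -4, -6 (distinct real).
General solution: y = C₁e^(-4x) + C₂e^(-6x).


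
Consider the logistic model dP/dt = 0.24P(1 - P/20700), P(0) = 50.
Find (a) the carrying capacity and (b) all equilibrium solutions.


Logistic ODE dP/dt = 0.24P(1 - P/20700) has equilibria where dP/dt = 0, i.e. P = 0 or P = 20700.
The coefficient (1 - P/K) = 0 when P = K, identifying K = 20700 as the carrying capacity.
(a) K = 20700; (b) equilibria P = 0 and P = 20700.


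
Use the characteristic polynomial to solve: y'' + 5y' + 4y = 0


Characteristic equation: r² + 5r + 4 = 0.
Factor: (r + 4)(r + 1) = 0 ⇒ r = -4, -1 (distinct real).
General solution: y = C₁e^(-4x) + C₂e^(-x).


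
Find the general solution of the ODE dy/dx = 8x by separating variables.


Integrate both sides with respect to x: y = ∫ 8x dx = 4x^2 + C.


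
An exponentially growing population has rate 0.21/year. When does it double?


Exponential growth: P(t) = P₀ e^(0.21t). Set P(t)/P₀ = 2: e^(0.21t) = 2.
Solve: t = ln(2)/0.21 ≈ 3.30 years.


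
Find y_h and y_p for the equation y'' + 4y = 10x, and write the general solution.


Homogeneous: r² + 4 = 0 ⇒ r = ±2i, y_h = C₁cos(2x) + C₂sin(2x).
Polynomial forcing; try y_p = Ax + B. Then y_p'' + 4 y_p = 4(Ax + B) = 10x, so B = 0 and A = 5/2.
General solution: y = C₁cos(2x) + C₂sin(2x) + (5/2)x.


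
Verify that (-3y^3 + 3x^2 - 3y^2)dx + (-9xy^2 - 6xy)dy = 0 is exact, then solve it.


Check exactness: ∂M/∂y = -9y^2 - 6y and ∂N/∂x = -9y^2 - 6y; equal, so the equation is exact.
Integrate M with respect to x (treating y as constant): ∫M dx = -3xy^3 + x^3 - 3xy^2 + h(y).
Differentiate w.r.t. y and set equal to N: all terms match, so h'(y) = 0 and h is a constant absorbed into C.
General solution: -3xy^3 + x^3 - 3xy^2 = C.


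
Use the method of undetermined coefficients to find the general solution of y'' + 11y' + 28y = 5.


Characteristic roots of r² + 11r + 28 = 0 are -7, -4.
y_h = C₁e^(-7x) + C₂e^(-4x).
Constant forcing; try y_p = A. Then 28A = 5 ⇒ A = 5/28.
General solution: y = C₁e^(-7x) + C₂e^(-4x) + 5/28.


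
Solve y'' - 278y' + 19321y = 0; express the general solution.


Characteristic equation: r² - 278r + 19321 = 0, i.e. (r - 139)² = 0.
Repeated root r = 139; include an x factor for the second linearly independent solution.
General solution: y = (C₁ + C₂x)e^(139x).


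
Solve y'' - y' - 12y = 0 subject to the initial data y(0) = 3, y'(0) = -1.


Characteristic roots of r² - r - 12 = 0 are -3, 4.
General solution y = c₁ e^(-3x) + c₂ e^(4x).
Apply y(0) = 3: c₁ + c₂ = 3. Apply y'(0) = -1: -3 c₁ + 4 c₂ = -1.
Solve: c₁ = 13/7, c₂ = 8/7.
Particular solution: y = (13/7)e^(-3x) + (8/7)e^(4x).


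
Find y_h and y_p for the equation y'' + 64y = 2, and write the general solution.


Homogeneous part: r² + 64 = 0 ⇒ r = ±8i, so y_h = C₁cos(8x) + C₂sin(8x).
Try constant y_p = A; plug in: 64A = 2 ⇒ A = 1/32.
General solution: y = C₁cos(8x) + C₂sin(8x) + 1/32.


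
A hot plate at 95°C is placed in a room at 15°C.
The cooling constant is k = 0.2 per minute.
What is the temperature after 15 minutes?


Newton's law: dT/dt = -k(T - T_a) has solution T(t) = T_a + (T₀ - T_a)e^(-kt).
Plug in T_a = 15, T₀ = 95, k = 0.2, t = 15: T(15) = 15 + (80)e^(-3.00) ≈ 19.0°C.


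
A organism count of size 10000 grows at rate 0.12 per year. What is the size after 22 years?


The ODE dP/dt = 0.12P has solution P(t) = P(0)e^(0.12t).
Substitute P(0) = 10000 and t = 22: P(22) = 10000 e^(2.64) ≈ 140132.


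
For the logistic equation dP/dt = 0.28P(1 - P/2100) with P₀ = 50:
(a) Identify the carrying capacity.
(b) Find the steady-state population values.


Logistic ODE dP/dt = 0.28P(1 - P/2100) has equilibria where dP/dt = 0, i.e. P = 0 or P = 2100.
The coefficient (1 - P/K) = 0 when P = K, identifying K = 2100 as the carrying capacity.
(a) K = 2100; (b) equilibria P = 0 and P = 2100.


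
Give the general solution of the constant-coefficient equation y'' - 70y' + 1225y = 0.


Characteristic equation: r² - 70r + 1225 = 0, i.e. (r - 35)² = 0.
Repeated root r = 35; include an x factor for the second linearly independent solution.
General solution: y = (C₁ + C₂x)e^(35x).


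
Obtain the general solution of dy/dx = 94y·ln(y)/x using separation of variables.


Separate: dy/[y ln(y)] = 94 dx/x.
Substitute u = ln(y): du/u = 94 dx/x.
Integrate: ln|ln(y)| = 94ln|x| + C₀, hence ln(y) = C·x^94.


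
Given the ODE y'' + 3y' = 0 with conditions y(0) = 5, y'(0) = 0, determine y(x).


Characteristic roots of r² + 3r = 0 are 0, -3.
General solution y = c₁ + c₂ e^(-3x).
Apply y(0) = 5: c₁ + c₂ = 5. Apply y'(0) = 0: 0 c₁ - 3 c₂ = 0.
Solve: c₁ = 5, c₂ = 0.
Particular solution: y = 5 + 0e^(-3x).


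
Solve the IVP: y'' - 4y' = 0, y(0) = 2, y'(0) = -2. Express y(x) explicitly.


Characteristic roots of r² - 4r = 0 are 4, 0.
General solution y = c₁ e^(4x) + c₂.
Apply y(0) = 2: c₁ + c₂ = 2. Apply y'(0) = -2: 4 c₁ + 0 c₂ = -2.
Solve: c₁ = -1/2, c₂ = 5/2.
Particular solution: y = -(1/2)e^(4x) + 5/2.


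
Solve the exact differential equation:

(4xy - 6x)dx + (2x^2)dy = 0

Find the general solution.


Check exactness: ∂M/∂y = 4x and ∂N/∂x = 4x; equal, so the equation is exact.
Integrate M with respect to x (treating y as constant): ∫M dx = 2x^2y - 3x^2 + h(y).
Differentiate w.r.t. y and set equal to N: all terms match, so h'(y) = 0 and h is a constant absorbed into C.
General solution: 2x^2y - 3x^2 = C.


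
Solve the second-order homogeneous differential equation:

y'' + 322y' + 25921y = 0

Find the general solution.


Characteristic equation: r² + 322r + 25921 = 0, i.e. (r + 161)² = 0.
Repeated root r = -161; include an x factor for the second linearly independent solution.
General solution: y = (C₁ + C₂x)e^(-161x).


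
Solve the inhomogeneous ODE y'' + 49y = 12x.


Homogeneous: r² + 49 = 0 ⇒ r = ±7i, y_h = C₁cos(7x) + C₂sin(7x).
Polynomial forcing; try y_p = Ax + B. Then y_p'' + 49 y_p = 49(Ax + B) = 12x, so B = 0 and A = 12/49.
General solution: y = C₁cos(7x) + C₂sin(7x) + (12/49)x.


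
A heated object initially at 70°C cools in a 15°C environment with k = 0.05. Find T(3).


Newton's law: dT/dt = -k(T - T_a) has solution T(t) = T_a + (T₀ - T_a)e^(-kt).
Plug in T_a = 15, T₀ = 70, k = 0.05, t = 3: T(3) = 15 + (55)e^(-0.15) ≈ 62.3°C.


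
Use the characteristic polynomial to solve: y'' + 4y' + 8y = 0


Characteristic equation: r² + 4r + 8 = 0.
Discriminant is negative; roots r = -2 ± 2i (complex conjugate pair).
General solution uses e^(α x)(C₁ cos(β x) + C₂ sin(β x)): y = e^(-2x)(C₁cos(2x) + C₂sin(2x)).


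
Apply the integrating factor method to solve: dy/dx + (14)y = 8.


P(x) = 14, Q(x) = 8; integrating factor μ = e^(14x).
(μ y)' = 8e^(14x) ⇒ μ y = (4/7)e^(14x) + C.
Divide by μ: y = 4/7 + Ce^(-14x).


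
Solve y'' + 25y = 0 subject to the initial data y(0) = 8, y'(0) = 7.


Characteristic roots of r² + 25 = 0 are ±5i, so y = C₁cos(5x) + C₂sin(5x).
Apply y(0) = 8: C₁ = 8. Differentiate and apply y'(0) = 7: 5·C₂ = 7, so C₂ = 7/5.
Particular solution: y = 8cos(5x) + (7/5)sin(5x).


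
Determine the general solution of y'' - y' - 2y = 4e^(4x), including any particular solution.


Characteristic roots of r² - r - 2 = 0 are 2, -1.
y_h = C₁e^(2x) + C₂e^(-x).
Forcing exponent 4 is not a characteristic root; try y_p = Ae^(4x).
Substitute: A·(16 + (-1)·4 + (-2)) = A·10 = 4, so A = 2/5.
General solution: y = C₁e^(2x) + C₂e^(-x) + (2/5)e^(4x).


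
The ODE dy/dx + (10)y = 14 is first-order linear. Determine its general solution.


P(x) = 10, Q(x) = 14; integrating factor μ = e^(10x).
(μ y)' = 14e^(10x) ⇒ μ y = (7/5)e^(10x) + C.
Divide by μ: y = 7/5 + Ce^(-10x).


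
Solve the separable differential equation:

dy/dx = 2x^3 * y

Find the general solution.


Separate variables: dy/y = 2x^3 dx.
Integrate: ln|y| = (1/2)x^4 + C₀.
Exponentiate: y = Ce^((1/2)x^4).


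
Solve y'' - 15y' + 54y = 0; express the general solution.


Characteristic equation: r² - 15r + 54 = 0.
Factor: (r - 6)(r - 9) = 0 ⇒ r = 6, 9 (distinct real).
General solution: y = C₁e^(6x) + C₂e^(9x).


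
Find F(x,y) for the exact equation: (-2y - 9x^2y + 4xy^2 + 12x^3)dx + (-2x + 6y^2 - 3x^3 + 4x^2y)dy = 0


Check exactness: ∂M/∂y = -2 - 9x^2 + 8xy and ∂N/∂x = -2 - 9x^2 + 8xy; equal, so the equation is exact.
Integrate M with respect to x (treating y as constant): ∫M dx = -2xy - 3x^3y + 2x^2y^2 + 3x^4 + h(y).
Differentiate w.r.t. y and set equal to N: the x-dependent terms already match, leaving h'(y) = 6y^2. Integrate: h(y) = 2y^3.
So F(x,y) = -2xy + 2y^3 - 3x^3y + 2x^2y^2 + 3x^4.
General solution: -2xy + 2y^3 - 3x^3y + 2x^2y^2 + 3x^4 = C.


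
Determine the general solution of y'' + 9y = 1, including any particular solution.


Homogeneous part: r² + 9 = 0 ⇒ r = ±3i, so y_h = C₁cos(3x) + C₂sin(3x).
Try constant y_p = A; plug in: 9A = 1 ⇒ A = 1/9.
General solution: y = C₁cos(3x) + C₂sin(3x) + 1/9.


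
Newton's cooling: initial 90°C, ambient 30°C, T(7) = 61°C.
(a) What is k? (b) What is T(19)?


Newton's law: T(t) = T_a + (T₀ - T_a)e^(-kt).
(a) Use T(7) = 61: (61 - 30)/(90 - 30) = e^(-k·7), so k = -ln(0.517)/7 ≈ 0.0943.
(b) Apply k to t = 19: T(19) = 30 + (60)e^(-1.792) ≈ 40.0°C.


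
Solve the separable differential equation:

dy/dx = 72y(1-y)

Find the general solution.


Separate: dy/[y(1-y)] = 72 dx.
Partial fractions: 1/[y(1-y)] = 1/y + 1/(1-y).
Integrate: ln|y/(1-y)| = 72x + C₀.
Solve for y: y = 1/(1 + Ce^(-72x)).


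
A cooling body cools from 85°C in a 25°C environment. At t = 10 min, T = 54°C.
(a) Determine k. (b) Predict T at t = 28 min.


Newton's law: T(t) = T_a + (T₀ - T_a)e^(-kt).
(a) Use T(10) = 54: (54 - 25)/(85 - 25) = e^(-k·10), so k = -ln(0.483)/10 ≈ 0.0727.
(b) Apply k to t = 28: T(28) = 25 + (60)e^(-2.036) ≈ 32.8°C.


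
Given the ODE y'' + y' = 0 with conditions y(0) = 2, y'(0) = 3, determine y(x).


Characteristic roots of r² + r = 0 are 0, -1.
General solution y = c₁ + c₂ e^(-x).
Apply y(0) = 2: c₁ + c₂ = 2. Apply y'(0) = 3: 0 c₁ - 1 c₂ = 3.
Solve: c₁ = 5, c₂ = -3.
Particular solution: y = 5 - 3e^(-x).


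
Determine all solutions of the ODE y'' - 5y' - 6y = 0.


Characteristic equation: r² - 5r - 6 = 0.
Factor: (r + 1)(r - 6) = 0 ⇒ r = -1, 6 (distinct real).
General solution: y = C₁e^(-x) + C₂e^(6x).


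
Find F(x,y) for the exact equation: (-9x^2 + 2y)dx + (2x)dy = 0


Check exactness: ∂M/∂y = 2 and ∂N/∂x = 2; equal, so the equation is exact.
Integrate M with respect to x (treating y as constant): ∫M dx = -3x^3 + 2xy + h(y).
Differentiate w.r.t. y and set equal to N: all terms match, so h'(y) = 0 and h is a constant absorbed into C.
General solution: -3x^3 + 2xy = C.


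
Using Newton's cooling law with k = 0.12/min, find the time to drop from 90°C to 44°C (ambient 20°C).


From T(t) = T_a + (T₀ - T_a)e^(-kt), set T(t) = 44:
(44 - 20) / (90 - 20) = e^(-0.12t), so t = -ln(0.343)/0.12 ≈ 8.9 minutes.


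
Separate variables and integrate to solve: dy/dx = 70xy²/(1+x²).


Separate: dy/y² = 70x/(1+x²) dx.
Integrate LHS: ∫ dy/y² = -1/y.
Integrate RHS via u = 1+x²: 35ln(1+x²) + C.
Result: -1/y = 35ln(1+x²) + C.


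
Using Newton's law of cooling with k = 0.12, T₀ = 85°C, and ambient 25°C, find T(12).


Newton's law: dT/dt = -k(T - T_a) has solution T(t) = T_a + (T₀ - T_a)e^(-kt).
Plug in T_a = 25, T₀ = 85, k = 0.12, t = 12: T(12) = 25 + (60)e^(-1.44) ≈ 39.2°C.


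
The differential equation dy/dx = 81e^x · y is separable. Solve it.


Separate variables: dy/y = 81e^x dx.
Integrate: ln|y| = 81e^x + C₀.
Exponentiate: y = Ce^(81e^x).


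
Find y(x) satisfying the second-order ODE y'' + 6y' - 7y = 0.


Characteristic equation: r² + 6r - 7 = 0.
Factor: (r - 1)(r + 7) = 0 ⇒ r = 1, -7 (distinct real).
General solution: y = C₁e^(x) + C₂e^(-7x).


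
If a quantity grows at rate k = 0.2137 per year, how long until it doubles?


Exponential growth: P(t) = P₀ e^(0.2137t). Set P(t)/P₀ = 2: e^(0.2137t) = 2.
Solve: t = ln(2)/0.2137 ≈ 3.24 years.


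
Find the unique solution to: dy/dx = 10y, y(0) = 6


General solution of y' = 10y is y = Ce^(10x).
Apply y(0) = 6: C = 6.
Particular solution: y = 6e^(10x).


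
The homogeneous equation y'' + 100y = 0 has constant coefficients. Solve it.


Characteristic equation: r² + 100 = 0.
Discriminant is negative; roots r = 0 ± 10i (complex conjugate pair).
General solution uses e^(α x)(C₁ cos(β x) + C₂ sin(β x)): y = C₁cos(10x) + C₂sin(10x).


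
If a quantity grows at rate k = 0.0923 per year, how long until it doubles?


Exponential growth: P(t) = P₀ e^(0.0923t). Set P(t)/P₀ = 2: e^(0.0923t) = 2.
Solve: t = ln(2)/0.0923 ≈ 7.51 years.


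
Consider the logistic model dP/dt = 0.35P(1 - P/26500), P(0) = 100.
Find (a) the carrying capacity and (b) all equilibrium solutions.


Logistic ODE dP/dt = 0.35P(1 - P/26500) has equilibria where dP/dt = 0, i.e. P = 0 or P = 26500.
The coefficient (1 - P/K) = 0 when P = K, identifying K = 26500 as the carrying capacity.
(a) K = 26500; (b) equilibria P = 0 and P = 26500.


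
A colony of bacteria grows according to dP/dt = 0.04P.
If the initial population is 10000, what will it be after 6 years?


The ODE dP/dt = 0.04P has solution P(t) = P(0)e^(0.04t).
Substitute P(0) = 10000 and t = 6: P(6) = 10000 e^(0.24) ≈ 12712.


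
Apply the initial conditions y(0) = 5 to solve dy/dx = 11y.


General solution of y' = 11y is y = Ce^(11x).
Apply y(0) = 5: C = 5.
Particular solution: y = 5e^(11x).


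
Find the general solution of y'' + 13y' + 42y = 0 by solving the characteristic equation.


Characteristic equation: r² + 13r + 42 = 0.
Factor: (r + 7)(r + 6) = 0 ⇒ r = -7, -6 (distinct real).
General solution: y = C₁e^(-7x) + C₂e^(-6x).


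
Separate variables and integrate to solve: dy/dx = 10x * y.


Separate variables: dy/y = 10x dx.
Integrate: ln|y| = 5x^2 + C₀.
Exponentiate: y = Ce^(5x^2).


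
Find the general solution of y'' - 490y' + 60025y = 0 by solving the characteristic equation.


Characteristic equation: r² - 490r + 60025 = 0, i.e. (r - 245)² = 0.
Repeated root r = 245; include an x factor for the second linearly independent solution.
General solution: y = (C₁ + C₂x)e^(245x).


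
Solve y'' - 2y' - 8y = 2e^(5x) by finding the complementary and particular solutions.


Characteristic roots of r² - 2r - 8 = 0 are -2, 4.
y_h = C₁e^(-2x) + C₂e^(4x).
Forcing exponent 5 is not a characteristic root; try y_p = Ae^(5x).
Substitute: A·(25 + (-2)·5 + (-8)) = A·7 = 2, so A = 2/7.
General solution: y = C₁e^(-2x) + C₂e^(4x) + (2/7)e^(5x).


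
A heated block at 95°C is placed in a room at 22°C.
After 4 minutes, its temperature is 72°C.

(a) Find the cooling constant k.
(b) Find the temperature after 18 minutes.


Newton's law: T(t) = T_a + (T₀ - T_a)e^(-kt).
(a) Use T(4) = 72: (72 - 22)/(95 - 22) = e^(-k·4), so k = -ln(0.685)/4 ≈ 0.0946.
(b) Apply k to t = 18: T(18) = 22 + (73)e^(-1.703) ≈ 35.3°C.
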